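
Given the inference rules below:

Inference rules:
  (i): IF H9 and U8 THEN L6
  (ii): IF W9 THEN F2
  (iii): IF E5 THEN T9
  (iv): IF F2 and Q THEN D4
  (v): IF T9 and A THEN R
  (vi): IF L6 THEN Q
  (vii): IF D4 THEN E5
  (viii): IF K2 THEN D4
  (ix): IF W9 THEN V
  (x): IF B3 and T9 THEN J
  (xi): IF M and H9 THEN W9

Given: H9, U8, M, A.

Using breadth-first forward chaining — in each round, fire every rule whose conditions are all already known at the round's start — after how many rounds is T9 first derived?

5

Round 1 fires (i), (xi), giving L6, W9.
Round 2 fires (ii), (vi), (ix), giving F2, Q, V.
Round 3 fires (iv), giving D4.
Round 4 fires (vii), giving E5.
Round 5 fires (iii), giving T9.
T9 first appears in round 5.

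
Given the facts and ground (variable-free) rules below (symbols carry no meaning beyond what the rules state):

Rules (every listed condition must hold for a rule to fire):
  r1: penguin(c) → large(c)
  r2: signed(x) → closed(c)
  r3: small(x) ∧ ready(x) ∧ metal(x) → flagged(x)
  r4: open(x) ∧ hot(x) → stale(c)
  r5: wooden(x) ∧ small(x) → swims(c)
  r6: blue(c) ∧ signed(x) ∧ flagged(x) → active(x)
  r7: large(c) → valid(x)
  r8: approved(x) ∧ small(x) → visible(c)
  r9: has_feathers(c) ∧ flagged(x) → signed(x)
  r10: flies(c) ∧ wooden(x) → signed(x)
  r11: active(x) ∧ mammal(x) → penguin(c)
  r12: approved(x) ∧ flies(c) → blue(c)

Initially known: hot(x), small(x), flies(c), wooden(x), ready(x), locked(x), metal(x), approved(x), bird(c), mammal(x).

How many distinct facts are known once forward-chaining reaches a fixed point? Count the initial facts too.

20

Round 1: r3 [small(x) ∧ ready(x) ∧ metal(x) → flagged(x)]; r5 [wooden(x) ∧ small(x) → swims(c)]; r8 [approved(x) ∧ small(x) → visible(c)]; r10 [flies(c) ∧ wooden(x) → signed(x)]; r12 [approved(x) ∧ flies(c) → blue(c)]. New: flagged(x), swims(c), visible(c), signed(x), blue(c).
Round 2: r2 [signed(x) → closed(c)]; r6 [blue(c) ∧ signed(x) ∧ flagged(x) → active(x)]. New: closed(c), active(x).
Round 3: r11 [active(x) ∧ mammal(x) → penguin(c)]. New: penguin(c).
Round 4: r1 [penguin(c) → large(c)]. New: large(c).
Round 5: r7 [large(c) → valid(x)]. New: valid(x).
Closure: {active(x), approved(x), bird(c), blue(c), closed(c), flagged(x), flies(c), hot(x), large(c), locked(x), mammal(x), metal(x), penguin(c), ready(x), signed(x), small(x), swims(c), valid(x), visible(c), wooden(x)} — 20 facts.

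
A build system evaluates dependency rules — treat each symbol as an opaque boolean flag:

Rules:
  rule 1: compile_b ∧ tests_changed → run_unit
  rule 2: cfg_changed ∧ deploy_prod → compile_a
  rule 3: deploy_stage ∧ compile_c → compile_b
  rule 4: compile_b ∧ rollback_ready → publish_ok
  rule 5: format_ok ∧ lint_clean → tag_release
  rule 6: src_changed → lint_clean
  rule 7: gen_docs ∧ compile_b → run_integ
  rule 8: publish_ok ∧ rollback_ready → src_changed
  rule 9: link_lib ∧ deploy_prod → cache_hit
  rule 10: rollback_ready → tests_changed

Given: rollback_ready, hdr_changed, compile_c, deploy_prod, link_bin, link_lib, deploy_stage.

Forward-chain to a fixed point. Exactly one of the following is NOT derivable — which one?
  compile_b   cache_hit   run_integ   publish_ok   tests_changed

Round 1 — rule 3, rule 9, rule 10, derive compile_b, cache_hit, tests_changed.
Round 2 — rule 1, rule 4, derive run_unit, publish_ok.
Round 3 — rule 8, derive src_changed.
Round 4 — rule 6, derive lint_clean.
Derived: compile_b (round 1), cache_hit (round 1), publish_ok (round 2), tests_changed (round 1). run_integ never appears in any round.

run_integ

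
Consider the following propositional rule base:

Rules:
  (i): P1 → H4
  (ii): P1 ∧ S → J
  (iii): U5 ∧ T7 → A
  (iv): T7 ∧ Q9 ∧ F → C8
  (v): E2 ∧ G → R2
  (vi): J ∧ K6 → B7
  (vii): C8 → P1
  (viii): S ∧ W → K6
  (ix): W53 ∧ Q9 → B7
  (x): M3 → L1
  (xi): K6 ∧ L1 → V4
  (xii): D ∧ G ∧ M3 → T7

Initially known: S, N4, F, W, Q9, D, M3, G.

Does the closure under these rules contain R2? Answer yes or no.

Round 1 fires (viii), (x), (xii), giving K6, L1, T7.
Round 2 fires (iv), (xi), giving C8, V4.
Round 3 fires (vii), giving P1.
Round 4 fires (i), (ii), giving H4, J.
Round 5 fires (vi), giving B7.
Fixed point reached. R2 is concluded only by (v); (v) needs E2 (never derived).

no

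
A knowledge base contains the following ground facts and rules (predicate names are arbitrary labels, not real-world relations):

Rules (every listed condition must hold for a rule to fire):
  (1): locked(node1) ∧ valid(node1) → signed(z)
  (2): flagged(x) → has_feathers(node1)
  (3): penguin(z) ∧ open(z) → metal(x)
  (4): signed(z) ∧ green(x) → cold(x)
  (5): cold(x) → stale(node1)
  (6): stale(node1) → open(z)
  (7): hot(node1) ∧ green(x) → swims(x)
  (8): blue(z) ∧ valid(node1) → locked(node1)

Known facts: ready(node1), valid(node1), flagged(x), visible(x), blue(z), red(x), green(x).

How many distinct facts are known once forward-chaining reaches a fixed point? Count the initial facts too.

Round 1: (2) [flagged(x) → has_feathers(node1)]; (8) [blue(z) ∧ valid(node1) → locked(node1)]. New: has_feathers(node1), locked(node1).
Round 2: (1) [locked(node1) ∧ valid(node1) → signed(z)]. New: signed(z).
Round 3: (4) [signed(z) ∧ green(x) → cold(x)]. New: cold(x).
Round 4: (5) [cold(x) → stale(node1)]. New: stale(node1).
Round 5: (6) [stale(node1) → open(z)]. New: open(z).
Closure: {blue(z), cold(x), flagged(x), green(x), has_feathers(node1), locked(node1), open(z), ready(node1), red(x), signed(z), stale(node1), valid(node1), visible(x)} — 13 facts.

13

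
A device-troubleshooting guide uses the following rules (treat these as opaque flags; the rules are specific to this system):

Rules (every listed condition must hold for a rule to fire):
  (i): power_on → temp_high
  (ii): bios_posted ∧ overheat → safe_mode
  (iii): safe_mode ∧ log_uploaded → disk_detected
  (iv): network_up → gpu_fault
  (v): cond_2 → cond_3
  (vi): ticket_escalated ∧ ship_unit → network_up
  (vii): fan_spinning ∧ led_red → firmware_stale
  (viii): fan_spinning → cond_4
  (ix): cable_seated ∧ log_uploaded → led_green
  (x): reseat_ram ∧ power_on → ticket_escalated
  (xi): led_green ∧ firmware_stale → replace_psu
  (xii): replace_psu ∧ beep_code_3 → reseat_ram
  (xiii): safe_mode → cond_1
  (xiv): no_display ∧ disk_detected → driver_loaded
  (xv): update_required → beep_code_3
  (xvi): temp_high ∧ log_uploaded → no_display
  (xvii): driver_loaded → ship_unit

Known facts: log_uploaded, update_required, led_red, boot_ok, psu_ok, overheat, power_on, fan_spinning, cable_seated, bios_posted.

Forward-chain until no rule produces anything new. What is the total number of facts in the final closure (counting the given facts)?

26

Round 1 fires (i), (ii), (vii), (viii), (ix), (xv), giving temp_high, safe_mode, firmware_stale, cond_4, led_green, beep_code_3.
Round 2 fires (iii), (xi), (xiii), (xvi), giving disk_detected, replace_psu, cond_1, no_display.
Round 3 fires (xii), (xiv), giving reseat_ram, driver_loaded.
Round 4 fires (x), (xvii), giving ticket_escalated, ship_unit.
Round 5 fires (vi), giving network_up.
Round 6 fires (iv), giving gpu_fault.
Closure: {beep_code_3, bios_posted, boot_ok, cable_seated, cond_1, cond_4, disk_detected, driver_loaded, fan_spinning, firmware_stale, gpu_fault, led_green, led_red, log_uploaded, network_up, no_display, overheat, power_on, psu_ok, replace_psu, reseat_ram, safe_mode, ship_unit, temp_high, ticket_escalated, update_required} — 26 facts.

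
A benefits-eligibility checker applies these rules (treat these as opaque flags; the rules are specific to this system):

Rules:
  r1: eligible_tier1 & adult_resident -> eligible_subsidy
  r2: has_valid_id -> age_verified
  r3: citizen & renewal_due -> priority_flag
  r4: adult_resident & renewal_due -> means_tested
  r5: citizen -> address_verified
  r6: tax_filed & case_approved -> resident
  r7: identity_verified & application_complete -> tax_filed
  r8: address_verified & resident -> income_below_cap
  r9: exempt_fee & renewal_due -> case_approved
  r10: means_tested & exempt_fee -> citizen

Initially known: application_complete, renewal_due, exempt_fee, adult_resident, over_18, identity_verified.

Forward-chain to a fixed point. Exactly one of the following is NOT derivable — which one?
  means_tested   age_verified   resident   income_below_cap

age_verified

Round 1 — r4, r7, r9, derive means_tested, tax_filed, case_approved.
Round 2 — r6, r10, derive resident, citizen.
Round 3 — r3, r5, derive priority_flag, address_verified.
Round 4 — r8, derive income_below_cap.
Derived: resident (round 2), income_below_cap (round 4), means_tested (round 1). age_verified never appears in any round.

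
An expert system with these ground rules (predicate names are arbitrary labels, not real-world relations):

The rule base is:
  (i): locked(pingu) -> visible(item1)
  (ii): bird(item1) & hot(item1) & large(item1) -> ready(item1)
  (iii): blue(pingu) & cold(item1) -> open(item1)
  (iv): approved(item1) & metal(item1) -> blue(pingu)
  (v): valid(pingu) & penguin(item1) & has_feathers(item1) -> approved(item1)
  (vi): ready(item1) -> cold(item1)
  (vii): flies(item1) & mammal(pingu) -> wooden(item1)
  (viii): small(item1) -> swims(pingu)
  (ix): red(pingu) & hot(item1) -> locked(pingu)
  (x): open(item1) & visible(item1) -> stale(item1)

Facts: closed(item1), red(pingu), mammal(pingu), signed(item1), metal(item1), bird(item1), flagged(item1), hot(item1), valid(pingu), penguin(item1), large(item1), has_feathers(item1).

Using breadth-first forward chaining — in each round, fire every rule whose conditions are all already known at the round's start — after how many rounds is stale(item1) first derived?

Round 1 — (ii), (v), (ix), derive ready(item1), approved(item1), locked(pingu).
Round 2 — (i), (iv), (vi), derive visible(item1), blue(pingu), cold(item1).
Round 3 — (iii), derive open(item1).
Round 4 — (x), derive stale(item1).
stale(item1) first appears in round 4.

4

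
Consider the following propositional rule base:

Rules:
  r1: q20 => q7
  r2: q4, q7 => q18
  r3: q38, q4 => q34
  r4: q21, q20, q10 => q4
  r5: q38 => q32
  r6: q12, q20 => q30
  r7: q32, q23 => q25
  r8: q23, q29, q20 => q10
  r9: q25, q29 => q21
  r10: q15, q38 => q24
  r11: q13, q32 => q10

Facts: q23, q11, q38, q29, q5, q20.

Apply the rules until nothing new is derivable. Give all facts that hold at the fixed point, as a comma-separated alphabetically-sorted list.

Round 1: r1 [q20 => q7]; r5 [q38 => q32]; r8 [q23, q29, q20 => q10]. Adds q7, q32, q10.
Round 2: r7 [q32, q23 => q25]. Adds q25.
Round 3: r9 [q25, q29 => q21]. Adds q21.
Round 4: r4 [q21, q20, q10 => q4]. Adds q4.
Round 5: r2 [q4, q7 => q18]; r3 [q38, q4 => q34]. Adds q18, q34.

q10, q11, q18, q20, q21, q23, q25, q29, q32, q34, q38, q4, q5, q7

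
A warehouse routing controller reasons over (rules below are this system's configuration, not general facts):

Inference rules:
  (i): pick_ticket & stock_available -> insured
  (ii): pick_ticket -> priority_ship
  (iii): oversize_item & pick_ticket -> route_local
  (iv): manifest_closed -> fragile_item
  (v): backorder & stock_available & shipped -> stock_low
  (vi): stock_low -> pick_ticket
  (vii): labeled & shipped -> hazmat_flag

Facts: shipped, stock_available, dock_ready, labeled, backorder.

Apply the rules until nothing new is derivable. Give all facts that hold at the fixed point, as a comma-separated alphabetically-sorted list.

backorder, dock_ready, hazmat_flag, insured, labeled, pick_ticket, priority_ship, shipped, stock_available, stock_low

Round 1 — (v), (vii), derive stock_low, hazmat_flag.
Round 2 — (vi), derive pick_ticket.
Round 3 — (i), (ii), derive insured, priority_ship.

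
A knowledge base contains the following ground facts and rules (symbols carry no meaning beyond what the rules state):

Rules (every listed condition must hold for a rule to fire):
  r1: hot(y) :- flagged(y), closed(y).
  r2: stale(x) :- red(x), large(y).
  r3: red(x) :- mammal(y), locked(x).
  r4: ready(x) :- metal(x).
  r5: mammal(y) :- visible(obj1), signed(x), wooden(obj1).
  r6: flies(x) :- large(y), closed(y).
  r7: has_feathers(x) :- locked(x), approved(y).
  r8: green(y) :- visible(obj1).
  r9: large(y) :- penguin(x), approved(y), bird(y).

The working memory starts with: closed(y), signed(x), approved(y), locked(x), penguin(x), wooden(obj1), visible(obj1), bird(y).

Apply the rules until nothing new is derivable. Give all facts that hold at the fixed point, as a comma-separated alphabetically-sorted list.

approved(y), bird(y), closed(y), flies(x), green(y), has_feathers(x), large(y), locked(x), mammal(y), penguin(x), red(x), signed(x), stale(x), visible(obj1), wooden(obj1)

Round 1 fires r5, r7, r8, r9, giving mammal(y), has_feathers(x), green(y), large(y).
Round 2 fires r3, r6, giving red(x), flies(x).
Round 3 fires r2, giving stale(x).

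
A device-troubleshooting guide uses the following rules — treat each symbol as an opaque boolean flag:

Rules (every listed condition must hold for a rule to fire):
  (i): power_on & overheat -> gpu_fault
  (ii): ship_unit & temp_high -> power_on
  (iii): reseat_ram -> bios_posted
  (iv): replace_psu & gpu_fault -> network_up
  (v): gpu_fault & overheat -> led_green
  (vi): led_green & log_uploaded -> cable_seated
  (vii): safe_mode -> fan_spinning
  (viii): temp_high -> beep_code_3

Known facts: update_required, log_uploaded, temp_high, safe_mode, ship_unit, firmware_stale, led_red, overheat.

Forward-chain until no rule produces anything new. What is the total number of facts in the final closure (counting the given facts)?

14

Round 1: (ii) [ship_unit & temp_high -> power_on]; (vii) [safe_mode -> fan_spinning]; (viii) [temp_high -> beep_code_3]. Adds power_on, fan_spinning, beep_code_3.
Round 2: (i) [power_on & overheat -> gpu_fault]. Adds gpu_fault.
Round 3: (v) [gpu_fault & overheat -> led_green]. Adds led_green.
Round 4: (vi) [led_green & log_uploaded -> cable_seated]. Adds cable_seated.
Closure: {beep_code_3, cable_seated, fan_spinning, firmware_stale, gpu_fault, led_green, led_red, log_uploaded, overheat, power_on, safe_mode, ship_unit, temp_high, update_required} — 14 facts.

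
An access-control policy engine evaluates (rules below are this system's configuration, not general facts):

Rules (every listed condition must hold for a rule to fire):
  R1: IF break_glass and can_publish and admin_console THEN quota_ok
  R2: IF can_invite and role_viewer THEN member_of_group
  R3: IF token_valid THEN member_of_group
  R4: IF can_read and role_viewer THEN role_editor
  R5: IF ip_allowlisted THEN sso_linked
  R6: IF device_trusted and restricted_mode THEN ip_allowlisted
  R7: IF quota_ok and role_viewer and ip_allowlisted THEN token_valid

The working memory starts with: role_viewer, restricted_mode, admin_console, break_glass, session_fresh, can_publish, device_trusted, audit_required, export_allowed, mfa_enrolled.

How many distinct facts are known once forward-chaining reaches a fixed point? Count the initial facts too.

[1] R1 [IF break_glass and can_publish and admin_console THEN quota_ok]; R6 [IF device_trusted and restricted_mode THEN ip_allowlisted]. ⇒ new: quota_ok, ip_allowlisted.
[2] R5 [IF ip_allowlisted THEN sso_linked]; R7 [IF quota_ok and role_viewer and ip_allowlisted THEN token_valid]. ⇒ new: sso_linked, token_valid.
[3] R3 [IF token_valid THEN member_of_group]. ⇒ new: member_of_group.
Closure: {admin_console, audit_required, break_glass, can_publish, device_trusted, export_allowed, ip_allowlisted, member_of_group, mfa_enrolled, quota_ok, restricted_mode, role_viewer, session_fresh, sso_linked, token_valid} — 15 facts.

15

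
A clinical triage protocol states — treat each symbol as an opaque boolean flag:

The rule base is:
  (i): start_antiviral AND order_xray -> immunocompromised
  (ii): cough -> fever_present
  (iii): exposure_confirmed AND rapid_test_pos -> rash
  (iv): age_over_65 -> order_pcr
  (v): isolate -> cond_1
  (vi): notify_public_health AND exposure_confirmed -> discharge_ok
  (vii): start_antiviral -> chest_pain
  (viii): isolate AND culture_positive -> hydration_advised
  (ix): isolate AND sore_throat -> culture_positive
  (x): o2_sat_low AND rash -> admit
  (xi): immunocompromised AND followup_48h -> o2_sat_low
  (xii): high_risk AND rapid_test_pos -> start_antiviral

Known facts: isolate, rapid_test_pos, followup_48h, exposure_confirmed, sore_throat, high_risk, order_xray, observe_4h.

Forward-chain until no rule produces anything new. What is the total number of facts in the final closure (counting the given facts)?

Round 1 — (iii), (v), (ix), (xii), derive rash, cond_1, culture_positive, start_antiviral.
Round 2 — (i), (vii), (viii), derive immunocompromised, chest_pain, hydration_advised.
Round 3 — (xi), derive o2_sat_low.
Round 4 — (x), derive admit.
Closure: {admit, chest_pain, cond_1, culture_positive, exposure_confirmed, followup_48h, high_risk, hydration_advised, immunocompromised, isolate, o2_sat_low, observe_4h, order_xray, rapid_test_pos, rash, sore_throat, start_antiviral} — 17 facts.

17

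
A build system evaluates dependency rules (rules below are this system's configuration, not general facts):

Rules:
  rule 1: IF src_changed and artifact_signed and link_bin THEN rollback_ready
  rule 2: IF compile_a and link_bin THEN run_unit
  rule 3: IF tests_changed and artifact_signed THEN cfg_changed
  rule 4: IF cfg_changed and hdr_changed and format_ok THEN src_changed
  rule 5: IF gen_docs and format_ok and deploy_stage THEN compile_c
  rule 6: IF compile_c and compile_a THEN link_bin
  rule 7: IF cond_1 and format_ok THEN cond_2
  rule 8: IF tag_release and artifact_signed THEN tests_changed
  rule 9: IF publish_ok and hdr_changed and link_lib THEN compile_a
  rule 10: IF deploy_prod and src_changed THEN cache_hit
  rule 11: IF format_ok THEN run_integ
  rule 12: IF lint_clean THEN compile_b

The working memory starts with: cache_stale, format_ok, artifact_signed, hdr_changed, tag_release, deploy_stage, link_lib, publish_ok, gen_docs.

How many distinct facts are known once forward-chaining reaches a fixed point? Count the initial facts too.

Round 1: rule 5 [IF gen_docs and format_ok and deploy_stage THEN compile_c]; rule 8 [IF tag_release and artifact_signed THEN tests_changed]; rule 9 [IF publish_ok and hdr_changed and link_lib THEN compile_a]; rule 11 [IF format_ok THEN run_integ]. Adds compile_c, tests_changed, compile_a, run_integ.
Round 2: rule 3 [IF tests_changed and artifact_signed THEN cfg_changed]; rule 6 [IF compile_c and compile_a THEN link_bin]. Adds cfg_changed, link_bin.
Round 3: rule 2 [IF compile_a and link_bin THEN run_unit]; rule 4 [IF cfg_changed and hdr_changed and format_ok THEN src_changed]. Adds run_unit, src_changed.
Round 4: rule 1 [IF src_changed and artifact_signed and link_bin THEN rollback_ready]. Adds rollback_ready.
Closure: {artifact_signed, cache_stale, cfg_changed, compile_a, compile_c, deploy_stage, format_ok, gen_docs, hdr_changed, link_bin, link_lib, publish_ok, rollback_ready, run_integ, run_unit, src_changed, tag_release, tests_changed} — 18 facts.

18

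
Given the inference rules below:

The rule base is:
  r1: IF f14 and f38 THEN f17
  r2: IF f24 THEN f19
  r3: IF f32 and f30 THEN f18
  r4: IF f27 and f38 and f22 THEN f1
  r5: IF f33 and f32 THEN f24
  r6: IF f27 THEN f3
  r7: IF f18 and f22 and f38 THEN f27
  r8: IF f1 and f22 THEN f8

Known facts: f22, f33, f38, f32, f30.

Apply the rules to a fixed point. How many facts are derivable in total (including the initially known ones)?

12

Round 1 — r3, r5, derive f18, f24.
Round 2 — r2, r7, derive f19, f27.
Round 3 — r4, r6, derive f1, f3.
Round 4 — r8, derive f8.
Closure: {f1, f18, f19, f22, f24, f27, f3, f30, f32, f33, f38, f8} — 12 facts.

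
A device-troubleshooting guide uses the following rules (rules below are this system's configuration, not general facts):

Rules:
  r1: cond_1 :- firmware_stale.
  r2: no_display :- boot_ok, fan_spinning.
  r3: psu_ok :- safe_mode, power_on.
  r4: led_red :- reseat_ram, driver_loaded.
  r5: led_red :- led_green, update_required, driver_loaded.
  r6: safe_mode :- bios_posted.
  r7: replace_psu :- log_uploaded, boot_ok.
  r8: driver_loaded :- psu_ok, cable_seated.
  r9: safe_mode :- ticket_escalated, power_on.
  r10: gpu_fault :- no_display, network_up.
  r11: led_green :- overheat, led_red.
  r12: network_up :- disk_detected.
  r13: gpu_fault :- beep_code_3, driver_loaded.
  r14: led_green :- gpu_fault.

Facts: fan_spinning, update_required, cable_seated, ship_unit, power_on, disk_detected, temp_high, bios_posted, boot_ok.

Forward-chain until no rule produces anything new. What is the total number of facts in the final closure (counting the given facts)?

17

Round 1: r2 [no_display :- boot_ok, fan_spinning.]; r6 [safe_mode :- bios_posted.]; r12 [network_up :- disk_detected.]. Adds no_display, safe_mode, network_up.
Round 2: r3 [psu_ok :- safe_mode, power_on.]; r10 [gpu_fault :- no_display, network_up.]. Adds psu_ok, gpu_fault.
Round 3: r8 [driver_loaded :- psu_ok, cable_seated.]; r14 [led_green :- gpu_fault.]. Adds driver_loaded, led_green.
Round 4: r5 [led_red :- led_green, update_required, driver_loaded.]. Adds led_red.
Closure: {bios_posted, boot_ok, cable_seated, disk_detected, driver_loaded, fan_spinning, gpu_fault, led_green, led_red, network_up, no_display, power_on, psu_ok, safe_mode, ship_unit, temp_high, update_required} — 17 facts.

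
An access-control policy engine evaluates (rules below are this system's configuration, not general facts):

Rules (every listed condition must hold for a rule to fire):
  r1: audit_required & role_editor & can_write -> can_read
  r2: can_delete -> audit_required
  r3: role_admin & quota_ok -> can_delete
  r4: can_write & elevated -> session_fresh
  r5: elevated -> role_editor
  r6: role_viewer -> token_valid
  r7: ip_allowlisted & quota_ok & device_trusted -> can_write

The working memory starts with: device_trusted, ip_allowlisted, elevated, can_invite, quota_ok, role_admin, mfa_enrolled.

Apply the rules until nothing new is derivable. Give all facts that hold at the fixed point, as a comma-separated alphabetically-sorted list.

audit_required, can_delete, can_invite, can_read, can_write, device_trusted, elevated, ip_allowlisted, mfa_enrolled, quota_ok, role_admin, role_editor, session_fresh

Round 1 — r3, r5, r7, derive can_delete, role_editor, can_write.
Round 2 — r2, r4, derive audit_required, session_fresh.
Round 3 — r1, derive can_read.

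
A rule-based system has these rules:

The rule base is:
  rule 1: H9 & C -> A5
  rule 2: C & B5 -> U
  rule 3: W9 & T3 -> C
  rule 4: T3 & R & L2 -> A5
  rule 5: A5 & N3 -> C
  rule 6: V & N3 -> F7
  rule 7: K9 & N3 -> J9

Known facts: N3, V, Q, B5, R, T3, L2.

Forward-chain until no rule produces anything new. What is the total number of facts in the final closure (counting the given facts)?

Round 1 fires rule 4, rule 6, giving A5, F7.
Round 2 fires rule 5, giving C.
Round 3 fires rule 2, giving U.
Closure: {A5, B5, C, F7, L2, N3, Q, R, T3, U, V} — 11 facts.

11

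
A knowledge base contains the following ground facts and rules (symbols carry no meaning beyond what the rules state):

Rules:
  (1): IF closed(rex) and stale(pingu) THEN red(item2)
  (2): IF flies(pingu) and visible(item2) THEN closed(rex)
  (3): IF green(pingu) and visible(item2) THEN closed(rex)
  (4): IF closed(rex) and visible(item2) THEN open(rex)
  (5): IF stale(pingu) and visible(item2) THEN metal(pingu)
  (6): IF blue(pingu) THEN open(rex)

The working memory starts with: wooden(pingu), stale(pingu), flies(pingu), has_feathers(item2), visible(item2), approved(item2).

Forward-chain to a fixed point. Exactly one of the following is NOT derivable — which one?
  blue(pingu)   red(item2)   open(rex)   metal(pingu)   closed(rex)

blue(pingu)

Round 1: (2) [IF flies(pingu) and visible(item2) THEN closed(rex)]; (5) [IF stale(pingu) and visible(item2) THEN metal(pingu)]. Adds closed(rex), metal(pingu).
Round 2: (1) [IF closed(rex) and stale(pingu) THEN red(item2)]; (4) [IF closed(rex) and visible(item2) THEN open(rex)]. Adds red(item2), open(rex).
Derived: closed(rex) (round 1), red(item2) (round 2), open(rex) (round 2), metal(pingu) (round 1). blue(pingu) never appears in any round.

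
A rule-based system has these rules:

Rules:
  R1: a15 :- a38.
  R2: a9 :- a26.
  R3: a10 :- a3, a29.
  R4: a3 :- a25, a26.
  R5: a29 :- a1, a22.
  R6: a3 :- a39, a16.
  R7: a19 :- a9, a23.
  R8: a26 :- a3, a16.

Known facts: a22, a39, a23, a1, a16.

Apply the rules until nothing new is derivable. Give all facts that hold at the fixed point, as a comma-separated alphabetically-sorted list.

a1, a10, a16, a19, a22, a23, a26, a29, a3, a39, a9

Round 1 fires R5, R6, giving a29, a3.
Round 2 fires R3, R8, giving a10, a26.
Round 3 fires R2, giving a9.
Round 4 fires R7, giving a19.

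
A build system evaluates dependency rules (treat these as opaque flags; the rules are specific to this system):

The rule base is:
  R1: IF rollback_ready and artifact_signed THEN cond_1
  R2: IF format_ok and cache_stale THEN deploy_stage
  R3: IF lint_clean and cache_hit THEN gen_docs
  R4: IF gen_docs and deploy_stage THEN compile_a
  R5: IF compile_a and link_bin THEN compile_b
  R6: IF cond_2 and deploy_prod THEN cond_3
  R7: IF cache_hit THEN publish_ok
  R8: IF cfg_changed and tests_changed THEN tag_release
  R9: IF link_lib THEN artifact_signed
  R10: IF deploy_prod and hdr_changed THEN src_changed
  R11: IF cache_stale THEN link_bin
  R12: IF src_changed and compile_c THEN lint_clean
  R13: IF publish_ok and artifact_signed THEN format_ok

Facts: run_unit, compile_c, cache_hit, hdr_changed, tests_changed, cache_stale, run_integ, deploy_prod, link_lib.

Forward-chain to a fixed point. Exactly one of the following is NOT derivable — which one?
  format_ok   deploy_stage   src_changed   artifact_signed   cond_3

cond_3

Round 1: R7 [IF cache_hit THEN publish_ok]; R9 [IF link_lib THEN artifact_signed]; R10 [IF deploy_prod and hdr_changed THEN src_changed]; R11 [IF cache_stale THEN link_bin]. Adds publish_ok, artifact_signed, src_changed, link_bin.
Round 2: R12 [IF src_changed and compile_c THEN lint_clean]; R13 [IF publish_ok and artifact_signed THEN format_ok]. Adds lint_clean, format_ok.
Round 3: R2 [IF format_ok and cache_stale THEN deploy_stage]; R3 [IF lint_clean and cache_hit THEN gen_docs]. Adds deploy_stage, gen_docs.
Round 4: R4 [IF gen_docs and deploy_stage THEN compile_a]. Adds compile_a.
Round 5: R5 [IF compile_a and link_bin THEN compile_b]. Adds compile_b.
Derived: src_changed (round 1), artifact_signed (round 1), format_ok (round 2), deploy_stage (round 3). cond_3 never appears in any round.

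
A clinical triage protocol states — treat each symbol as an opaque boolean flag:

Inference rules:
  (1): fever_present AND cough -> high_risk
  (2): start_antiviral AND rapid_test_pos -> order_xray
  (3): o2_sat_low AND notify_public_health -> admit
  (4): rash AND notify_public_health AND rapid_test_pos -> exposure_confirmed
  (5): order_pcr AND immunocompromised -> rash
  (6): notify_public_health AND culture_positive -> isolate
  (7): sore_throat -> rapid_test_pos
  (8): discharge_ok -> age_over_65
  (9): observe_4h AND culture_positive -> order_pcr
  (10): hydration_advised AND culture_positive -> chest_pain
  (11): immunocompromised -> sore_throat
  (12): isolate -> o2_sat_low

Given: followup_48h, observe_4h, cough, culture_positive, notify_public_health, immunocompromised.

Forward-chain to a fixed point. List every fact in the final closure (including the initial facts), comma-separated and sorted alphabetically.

admit, cough, culture_positive, exposure_confirmed, followup_48h, immunocompromised, isolate, notify_public_health, o2_sat_low, observe_4h, order_pcr, rapid_test_pos, rash, sore_throat

Round 1 fires (6), (9), (11), giving isolate, order_pcr, sore_throat.
Round 2 fires (5), (7), (12), giving rash, rapid_test_pos, o2_sat_low.
Round 3 fires (3), (4), giving admit, exposure_confirmed.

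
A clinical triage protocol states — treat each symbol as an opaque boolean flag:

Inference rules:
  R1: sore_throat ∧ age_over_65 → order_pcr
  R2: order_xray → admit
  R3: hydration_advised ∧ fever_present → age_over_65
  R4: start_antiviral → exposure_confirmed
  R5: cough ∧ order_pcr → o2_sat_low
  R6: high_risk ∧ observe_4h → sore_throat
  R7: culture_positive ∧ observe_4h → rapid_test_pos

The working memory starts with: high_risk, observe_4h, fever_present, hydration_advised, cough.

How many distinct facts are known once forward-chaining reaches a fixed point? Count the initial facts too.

Round 1: R3 [hydration_advised ∧ fever_present → age_over_65]; R6 [high_risk ∧ observe_4h → sore_throat]. Adds age_over_65, sore_throat.
Round 2: R1 [sore_throat ∧ age_over_65 → order_pcr]. Adds order_pcr.
Round 3: R5 [cough ∧ order_pcr → o2_sat_low]. Adds o2_sat_low.
Closure: {age_over_65, cough, fever_present, high_risk, hydration_advised, o2_sat_low, observe_4h, order_pcr, sore_throat} — 9 facts.

9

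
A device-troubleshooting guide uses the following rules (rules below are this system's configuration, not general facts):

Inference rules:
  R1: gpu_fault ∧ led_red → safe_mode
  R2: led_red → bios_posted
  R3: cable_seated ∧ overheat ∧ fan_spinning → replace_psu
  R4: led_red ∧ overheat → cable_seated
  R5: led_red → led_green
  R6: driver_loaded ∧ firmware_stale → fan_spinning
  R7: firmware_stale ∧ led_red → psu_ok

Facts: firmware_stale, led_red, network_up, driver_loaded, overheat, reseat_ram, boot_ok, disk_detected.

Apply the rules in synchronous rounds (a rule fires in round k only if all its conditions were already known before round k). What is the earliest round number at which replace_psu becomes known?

Round 1 fires R2, R4, R5, R6, R7, giving bios_posted, cable_seated, led_green, fan_spinning, psu_ok.
Round 2 fires R3, giving replace_psu.
replace_psu first appears in round 2.

2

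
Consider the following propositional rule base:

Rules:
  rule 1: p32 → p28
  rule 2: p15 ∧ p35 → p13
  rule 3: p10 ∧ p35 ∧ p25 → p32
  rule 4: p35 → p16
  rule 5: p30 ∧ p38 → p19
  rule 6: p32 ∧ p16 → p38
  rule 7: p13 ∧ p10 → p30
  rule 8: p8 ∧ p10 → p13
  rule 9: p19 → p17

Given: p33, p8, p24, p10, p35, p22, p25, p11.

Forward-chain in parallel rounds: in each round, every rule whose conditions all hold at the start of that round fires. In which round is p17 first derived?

4

Round 1: rule 3 [p10 ∧ p35 ∧ p25 → p32]; rule 4 [p35 → p16]; rule 8 [p8 ∧ p10 → p13]. New: p32, p16, p13.
Round 2: rule 1 [p32 → p28]; rule 6 [p32 ∧ p16 → p38]; rule 7 [p13 ∧ p10 → p30]. New: p28, p38, p30.
Round 3: rule 5 [p30 ∧ p38 → p19]. New: p19.
Round 4: rule 9 [p19 → p17]. New: p17.
p17 first appears in round 4.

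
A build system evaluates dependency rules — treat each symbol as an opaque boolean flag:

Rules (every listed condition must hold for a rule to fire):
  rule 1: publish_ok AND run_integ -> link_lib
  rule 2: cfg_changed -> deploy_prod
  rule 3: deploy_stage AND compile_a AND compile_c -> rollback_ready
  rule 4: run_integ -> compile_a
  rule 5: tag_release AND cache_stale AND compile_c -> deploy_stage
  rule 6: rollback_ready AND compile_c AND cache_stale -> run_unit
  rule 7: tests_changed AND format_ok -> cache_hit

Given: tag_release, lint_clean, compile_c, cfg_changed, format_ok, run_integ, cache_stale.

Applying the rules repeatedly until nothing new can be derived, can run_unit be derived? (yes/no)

[1] rule 2 [cfg_changed -> deploy_prod]; rule 4 [run_integ -> compile_a]; rule 5 [tag_release AND cache_stale AND compile_c -> deploy_stage]. ⇒ new: deploy_prod, compile_a, deploy_stage.
[2] rule 3 [deploy_stage AND compile_a AND compile_c -> rollback_ready]. ⇒ new: rollback_ready.
[3] rule 6 [rollback_ready AND compile_c AND cache_stale -> run_unit]. ⇒ new: run_unit.
run_unit appears in round 3, so it is derivable.

yes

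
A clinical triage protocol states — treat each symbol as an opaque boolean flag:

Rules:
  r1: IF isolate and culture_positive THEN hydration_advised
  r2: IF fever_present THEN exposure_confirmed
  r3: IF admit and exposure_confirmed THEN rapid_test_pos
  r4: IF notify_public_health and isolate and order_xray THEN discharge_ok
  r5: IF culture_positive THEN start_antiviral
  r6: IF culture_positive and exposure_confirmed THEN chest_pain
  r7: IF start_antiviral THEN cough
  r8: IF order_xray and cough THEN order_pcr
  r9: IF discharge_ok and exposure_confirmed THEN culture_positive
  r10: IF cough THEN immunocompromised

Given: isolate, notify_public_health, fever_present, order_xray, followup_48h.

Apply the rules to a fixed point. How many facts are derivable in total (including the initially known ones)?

14

[1] r2 [IF fever_present THEN exposure_confirmed]; r4 [IF notify_public_health and isolate and order_xray THEN discharge_ok]. ⇒ new: exposure_confirmed, discharge_ok.
[2] r9 [IF discharge_ok and exposure_confirmed THEN culture_positive]. ⇒ new: culture_positive.
[3] r1 [IF isolate and culture_positive THEN hydration_advised]; r5 [IF culture_positive THEN start_antiviral]; r6 [IF culture_positive and exposure_confirmed THEN chest_pain]. ⇒ new: hydration_advised, start_antiviral, chest_pain.
[4] r7 [IF start_antiviral THEN cough]. ⇒ new: cough.
[5] r8 [IF order_xray and cough THEN order_pcr]; r10 [IF cough THEN immunocompromised]. ⇒ new: order_pcr, immunocompromised.
Closure: {chest_pain, cough, culture_positive, discharge_ok, exposure_confirmed, fever_present, followup_48h, hydration_advised, immunocompromised, isolate, notify_public_health, order_pcr, order_xray, start_antiviral} — 14 facts.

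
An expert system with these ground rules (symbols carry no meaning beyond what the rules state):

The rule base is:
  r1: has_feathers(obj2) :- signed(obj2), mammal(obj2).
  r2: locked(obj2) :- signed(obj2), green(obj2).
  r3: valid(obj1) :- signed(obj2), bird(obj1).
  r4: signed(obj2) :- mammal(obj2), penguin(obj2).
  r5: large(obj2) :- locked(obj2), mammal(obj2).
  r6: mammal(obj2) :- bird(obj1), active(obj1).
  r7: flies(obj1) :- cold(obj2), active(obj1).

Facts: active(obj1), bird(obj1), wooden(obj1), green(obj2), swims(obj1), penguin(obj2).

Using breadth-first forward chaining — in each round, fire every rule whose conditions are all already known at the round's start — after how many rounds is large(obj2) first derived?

4

Round 1: r6 [mammal(obj2) :- bird(obj1), active(obj1).]. Adds mammal(obj2).
Round 2: r4 [signed(obj2) :- mammal(obj2), penguin(obj2).]. Adds signed(obj2).
Round 3: r1 [has_feathers(obj2) :- signed(obj2), mammal(obj2).]; r2 [locked(obj2) :- signed(obj2), green(obj2).]; r3 [valid(obj1) :- signed(obj2), bird(obj1).]. Adds has_feathers(obj2), locked(obj2), valid(obj1).
Round 4: r5 [large(obj2) :- locked(obj2), mammal(obj2).]. Adds large(obj2).
large(obj2) first appears in round 4.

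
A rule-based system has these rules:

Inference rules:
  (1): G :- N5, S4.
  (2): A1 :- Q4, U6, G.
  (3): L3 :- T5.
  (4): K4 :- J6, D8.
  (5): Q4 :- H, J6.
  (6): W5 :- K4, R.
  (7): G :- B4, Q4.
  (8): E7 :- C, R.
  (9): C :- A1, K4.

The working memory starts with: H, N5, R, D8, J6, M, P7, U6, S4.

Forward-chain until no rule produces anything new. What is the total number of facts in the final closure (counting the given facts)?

Round 1 — (1), (4), (5), derive G, K4, Q4.
Round 2 — (2), (6), derive A1, W5.
Round 3 — (9), derive C.
Round 4 — (8), derive E7.
Closure: {A1, C, D8, E7, G, H, J6, K4, M, N5, P7, Q4, R, S4, U6, W5} — 16 facts.

16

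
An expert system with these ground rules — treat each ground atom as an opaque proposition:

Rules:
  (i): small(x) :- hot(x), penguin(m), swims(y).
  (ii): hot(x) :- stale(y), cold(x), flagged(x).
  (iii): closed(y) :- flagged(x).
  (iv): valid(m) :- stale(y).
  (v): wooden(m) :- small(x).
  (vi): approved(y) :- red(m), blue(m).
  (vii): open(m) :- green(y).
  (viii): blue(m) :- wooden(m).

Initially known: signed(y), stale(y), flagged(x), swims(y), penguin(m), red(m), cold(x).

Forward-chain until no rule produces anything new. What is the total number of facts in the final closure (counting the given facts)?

14

[1] (ii) [hot(x) :- stale(y), cold(x), flagged(x).]; (iii) [closed(y) :- flagged(x).]; (iv) [valid(m) :- stale(y).]. ⇒ new: hot(x), closed(y), valid(m).
[2] (i) [small(x) :- hot(x), penguin(m), swims(y).]. ⇒ new: small(x).
[3] (v) [wooden(m) :- small(x).]. ⇒ new: wooden(m).
[4] (viii) [blue(m) :- wooden(m).]. ⇒ new: blue(m).
[5] (vi) [approved(y) :- red(m), blue(m).]. ⇒ new: approved(y).
Closure: {approved(y), blue(m), closed(y), cold(x), flagged(x), hot(x), penguin(m), red(m), signed(y), small(x), stale(y), swims(y), valid(m), wooden(m)} — 14 facts.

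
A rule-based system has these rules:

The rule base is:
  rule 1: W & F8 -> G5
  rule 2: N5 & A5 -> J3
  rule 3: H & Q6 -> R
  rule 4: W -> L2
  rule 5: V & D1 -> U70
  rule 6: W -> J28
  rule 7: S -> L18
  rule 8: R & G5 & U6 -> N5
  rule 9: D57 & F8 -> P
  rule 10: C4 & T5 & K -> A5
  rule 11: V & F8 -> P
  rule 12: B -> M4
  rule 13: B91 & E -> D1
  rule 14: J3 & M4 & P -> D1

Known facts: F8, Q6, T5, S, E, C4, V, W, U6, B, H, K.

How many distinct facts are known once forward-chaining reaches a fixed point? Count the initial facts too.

[1] rule 1 [W & F8 -> G5]; rule 3 [H & Q6 -> R]; rule 4 [W -> L2]; rule 6 [W -> J28]; rule 7 [S -> L18]; rule 10 [C4 & T5 & K -> A5]; rule 11 [V & F8 -> P]; rule 12 [B -> M4]. ⇒ new: G5, R, L2, J28, L18, A5, P, M4.
[2] rule 8 [R & G5 & U6 -> N5]. ⇒ new: N5.
[3] rule 2 [N5 & A5 -> J3]. ⇒ new: J3.
[4] rule 14 [J3 & M4 & P -> D1]. ⇒ new: D1.
[5] rule 5 [V & D1 -> U70]. ⇒ new: U70.
Closure: {A5, B, C4, D1, E, F8, G5, H, J28, J3, K, L18, L2, M4, N5, P, Q6, R, S, T5, U6, U70, V, W} — 24 facts.

24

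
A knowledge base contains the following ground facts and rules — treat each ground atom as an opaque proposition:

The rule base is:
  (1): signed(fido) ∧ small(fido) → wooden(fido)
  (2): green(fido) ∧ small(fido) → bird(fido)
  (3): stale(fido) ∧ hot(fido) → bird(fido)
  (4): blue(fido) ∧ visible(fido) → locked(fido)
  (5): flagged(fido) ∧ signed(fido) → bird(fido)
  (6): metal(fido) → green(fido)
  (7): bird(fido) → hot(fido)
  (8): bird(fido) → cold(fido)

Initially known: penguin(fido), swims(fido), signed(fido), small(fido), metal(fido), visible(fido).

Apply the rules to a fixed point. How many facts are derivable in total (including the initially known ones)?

Round 1 fires (1), (6), giving wooden(fido), green(fido).
Round 2 fires (2), giving bird(fido).
Round 3 fires (7), (8), giving hot(fido), cold(fido).
Closure: {bird(fido), cold(fido), green(fido), hot(fido), metal(fido), penguin(fido), signed(fido), small(fido), swims(fido), visible(fido), wooden(fido)} — 11 facts.

11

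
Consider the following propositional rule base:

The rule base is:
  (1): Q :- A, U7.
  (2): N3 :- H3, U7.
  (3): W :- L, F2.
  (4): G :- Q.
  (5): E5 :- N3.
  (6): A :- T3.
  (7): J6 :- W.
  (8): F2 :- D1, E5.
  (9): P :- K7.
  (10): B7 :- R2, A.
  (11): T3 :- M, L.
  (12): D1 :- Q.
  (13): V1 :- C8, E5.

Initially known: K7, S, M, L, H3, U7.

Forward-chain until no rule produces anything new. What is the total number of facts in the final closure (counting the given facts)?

17

Round 1 fires (2), (9), (11), giving N3, P, T3.
Round 2 fires (5), (6), giving E5, A.
Round 3 fires (1), giving Q.
Round 4 fires (4), (12), giving G, D1.
Round 5 fires (8), giving F2.
Round 6 fires (3), giving W.
Round 7 fires (7), giving J6.
Closure: {A, D1, E5, F2, G, H3, J6, K7, L, M, N3, P, Q, S, T3, U7, W} — 17 facts.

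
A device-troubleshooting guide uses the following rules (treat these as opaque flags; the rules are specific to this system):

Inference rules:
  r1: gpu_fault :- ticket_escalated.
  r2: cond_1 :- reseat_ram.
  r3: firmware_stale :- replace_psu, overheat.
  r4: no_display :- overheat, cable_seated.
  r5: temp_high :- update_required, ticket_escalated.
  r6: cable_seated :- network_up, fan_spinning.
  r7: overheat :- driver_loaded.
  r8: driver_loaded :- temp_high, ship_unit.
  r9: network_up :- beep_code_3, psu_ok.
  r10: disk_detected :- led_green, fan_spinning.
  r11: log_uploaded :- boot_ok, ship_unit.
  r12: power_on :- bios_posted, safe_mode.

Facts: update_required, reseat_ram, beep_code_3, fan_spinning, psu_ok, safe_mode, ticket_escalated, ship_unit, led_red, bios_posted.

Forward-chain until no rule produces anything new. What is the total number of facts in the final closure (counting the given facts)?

19

Round 1: r1 [gpu_fault :- ticket_escalated.]; r2 [cond_1 :- reseat_ram.]; r5 [temp_high :- update_required, ticket_escalated.]; r9 [network_up :- beep_code_3, psu_ok.]; r12 [power_on :- bios_posted, safe_mode.]. New: gpu_fault, cond_1, temp_high, network_up, power_on.
Round 2: r6 [cable_seated :- network_up, fan_spinning.]; r8 [driver_loaded :- temp_high, ship_unit.]. New: cable_seated, driver_loaded.
Round 3: r7 [overheat :- driver_loaded.]. New: overheat.
Round 4: r4 [no_display :- overheat, cable_seated.]. New: no_display.
Closure: {beep_code_3, bios_posted, cable_seated, cond_1, driver_loaded, fan_spinning, gpu_fault, led_red, network_up, no_display, overheat, power_on, psu_ok, reseat_ram, safe_mode, ship_unit, temp_high, ticket_escalated, update_required} — 19 facts.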